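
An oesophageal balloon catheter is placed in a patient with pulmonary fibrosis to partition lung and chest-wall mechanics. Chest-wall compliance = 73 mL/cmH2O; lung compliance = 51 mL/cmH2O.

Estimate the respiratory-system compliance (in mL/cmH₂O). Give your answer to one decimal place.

30.0

Lung and chest wall are elastances in series: 1/Crs = 1/CL + 1/Ccw.
1/Crs = 1/51 + 1/73 = 0.03331.
Crs = 30.021 mL/cmH2O.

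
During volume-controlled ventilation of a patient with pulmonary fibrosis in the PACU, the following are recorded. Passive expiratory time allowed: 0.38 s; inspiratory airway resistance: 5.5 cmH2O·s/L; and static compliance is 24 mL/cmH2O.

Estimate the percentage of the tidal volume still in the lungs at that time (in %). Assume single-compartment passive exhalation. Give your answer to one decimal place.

τ = R × C = 5.5 × 24 mL/cmH2O = 5.5 × 0.024 L/cmH2O = 0.132 s.
Passive exhalation: V(t)/V₀ = e^(−t/τ) = e^(−0.38/0.132) = 0.0562.
Fraction remaining = 0.0562 → 5.62%.

5.6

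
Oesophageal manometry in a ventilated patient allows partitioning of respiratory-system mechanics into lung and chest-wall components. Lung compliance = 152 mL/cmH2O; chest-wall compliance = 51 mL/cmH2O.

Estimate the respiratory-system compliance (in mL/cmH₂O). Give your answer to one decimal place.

Lung and chest wall are elastances in series: 1/Crs = 1/CL + 1/Ccw.
1/Crs = 1/152 + 1/51 = 0.02619.
Crs = 38.183 mL/cmH2O.

38.2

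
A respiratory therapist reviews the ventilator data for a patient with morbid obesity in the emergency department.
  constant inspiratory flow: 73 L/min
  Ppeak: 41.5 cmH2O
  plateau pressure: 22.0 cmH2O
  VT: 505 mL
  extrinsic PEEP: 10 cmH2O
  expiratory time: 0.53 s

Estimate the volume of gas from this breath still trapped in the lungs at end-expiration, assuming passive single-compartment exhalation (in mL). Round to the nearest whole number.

230

Flow: 73 L/min ÷ 60 = 1.2167 L/s.
R = (PIP − Pplat)/V̇ = (41.5 − 22.0) / 1.2167 = 19.5/1.2167 = 16.027 cmH2O·s/L.
C = Vt/(Pplat − PEEP) = 505.0 / (22.0 − 10) = 505.0/12.0 = 42.083 mL/cmH2O.
τ = R × C = 16.027 × 0.04208 L/cmH2O = 0.6744 s.
Fraction remaining = e^(−Te/τ) = e^(−0.53/0.6744) = 0.4557.
Trapped volume = 505.0 × 0.4557 = 230.13 mL.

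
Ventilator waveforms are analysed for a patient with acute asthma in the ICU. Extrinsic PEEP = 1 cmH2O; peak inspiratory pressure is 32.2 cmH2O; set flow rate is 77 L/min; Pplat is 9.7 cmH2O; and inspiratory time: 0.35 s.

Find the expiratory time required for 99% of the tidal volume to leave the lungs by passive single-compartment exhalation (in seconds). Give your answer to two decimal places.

Flow: 77 L/min ÷ 60 = 1.2833 L/s.
Vt = flow × Ti = 1.2833 L/s × 0.35 s × 1000 mL/L = 449.16 mL.
R = (PIP − Pplat)/V̇ = (32.2 − 9.7) / 1.2833 = 22.5/1.2833 = 17.533 cmH2O·s/L.
C = Vt/(Pplat − PEEP) = 449.16 / (9.7 − 1) = 449.16/8.7 = 51.628 mL/cmH2O.
τ = R × C = 17.533 × 0.05163 L/cmH2O = 0.9052 s.
t = −τ·ln(1 − 0.99) = −0.9052·ln(0.01) = 4.169 s.

4.17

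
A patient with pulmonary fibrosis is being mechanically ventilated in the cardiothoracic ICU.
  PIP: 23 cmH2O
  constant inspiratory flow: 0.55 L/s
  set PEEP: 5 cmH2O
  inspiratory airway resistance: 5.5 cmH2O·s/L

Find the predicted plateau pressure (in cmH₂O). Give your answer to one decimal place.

Pplat = PIP − Raw × flow = 23 − 5.5 × 0.55 = 23 − 3.025 = 19.975 cmH2O.

20.0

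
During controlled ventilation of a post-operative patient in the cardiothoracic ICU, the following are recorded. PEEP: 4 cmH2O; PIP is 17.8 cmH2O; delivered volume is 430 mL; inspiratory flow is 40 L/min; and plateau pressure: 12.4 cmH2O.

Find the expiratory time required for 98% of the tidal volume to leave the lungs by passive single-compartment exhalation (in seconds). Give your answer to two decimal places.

1.62

Flow: 40 L/min ÷ 60 = 0.6667 L/s.
R = (PIP − Pplat)/V̇ = (17.8 − 12.4) / 0.6667 = 5.4/0.6667 = 8.1 cmH2O·s/L.
C = Vt/(Pplat − PEEP) = 430.0 / (12.4 − 4) = 430.0/8.4 = 51.19 mL/cmH2O.
τ = R × C = 8.1 × 0.05119 L/cmH2O = 0.4146 s.
t = −τ·ln(1 − 0.98) = −0.4146·ln(0.02) = 1.622 s.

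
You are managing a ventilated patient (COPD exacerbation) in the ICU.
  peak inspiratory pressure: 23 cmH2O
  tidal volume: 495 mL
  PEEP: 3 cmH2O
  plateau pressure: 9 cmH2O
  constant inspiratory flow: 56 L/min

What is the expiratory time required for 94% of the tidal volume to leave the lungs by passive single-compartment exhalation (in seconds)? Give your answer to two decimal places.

Flow: 56 L/min ÷ 60 = 0.9333 L/s.
R = (PIP − Pplat)/V̇ = (23 − 9) / 0.9333 = 14.0/0.9333 = 15.001 cmH2O·s/L.
C = Vt/(Pplat − PEEP) = 495.0 / (9 − 3) = 495.0/6.0 = 82.5 mL/cmH2O.
τ = R × C = 15.001 × 0.0825 L/cmH2O = 1.238 s.
t = −τ·ln(1 − 0.94) = −1.238·ln(0.06) = 3.483 s.

3.48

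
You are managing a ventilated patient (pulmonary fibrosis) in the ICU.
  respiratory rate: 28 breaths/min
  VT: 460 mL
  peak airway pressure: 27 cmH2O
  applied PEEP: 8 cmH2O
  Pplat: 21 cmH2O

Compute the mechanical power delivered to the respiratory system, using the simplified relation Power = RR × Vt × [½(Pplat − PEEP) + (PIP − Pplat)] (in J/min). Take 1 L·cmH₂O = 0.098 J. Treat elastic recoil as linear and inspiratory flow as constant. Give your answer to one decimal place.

Per-breath work = Vt × [½(Pplat−PEEP) + (PIP−Pplat)] = 0.460 × [0.5×13.0 + 6.0] = 0.460 × 12.5 = 5.75 L·cmH2O.
Power = 28 × 5.75 = 161.0 L·cmH2O/min.
× 0.098 J/(L·cmH2O) → 15.778 J/min.

15.8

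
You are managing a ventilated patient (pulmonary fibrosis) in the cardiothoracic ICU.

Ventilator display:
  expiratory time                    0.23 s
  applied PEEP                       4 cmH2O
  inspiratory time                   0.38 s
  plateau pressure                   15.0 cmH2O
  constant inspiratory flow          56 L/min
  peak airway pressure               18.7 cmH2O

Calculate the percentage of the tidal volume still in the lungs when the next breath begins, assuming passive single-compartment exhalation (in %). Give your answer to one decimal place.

Flow: 56 L/min ÷ 60 = 0.9333 L/s.
Vt = flow × Ti = 0.9333 L/s × 0.38 s × 1000 mL/L = 354.65 mL.
R = (PIP − Pplat)/V̇ = (18.7 − 15.0) / 0.9333 = 3.7/0.9333 = 3.964 cmH2O·s/L.
C = Vt/(Pplat − PEEP) = 354.65 / (15.0 − 4) = 354.65/11.0 = 32.241 mL/cmH2O.
τ = R × C = 3.964 × 0.03224 L/cmH2O = 0.1278 s.
Fraction remaining at end-expiration = e^(−Te/τ) = e^(−0.23/0.1278) = 0.1654 → 16.54%.

16.5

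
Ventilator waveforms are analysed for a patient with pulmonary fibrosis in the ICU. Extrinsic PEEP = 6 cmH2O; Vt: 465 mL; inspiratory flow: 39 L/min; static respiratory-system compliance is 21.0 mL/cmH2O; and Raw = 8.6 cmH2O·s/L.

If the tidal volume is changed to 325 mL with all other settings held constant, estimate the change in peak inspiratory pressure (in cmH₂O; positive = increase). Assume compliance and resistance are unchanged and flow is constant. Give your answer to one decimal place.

PIP = Vt/C + R·V̇ + PEEP (constant-flow equation of motion).
Only the elastic term changes: ΔPIP = ΔVt / C = (325 − 465) / 21.0 = -6.667 cmH2O.

-6.7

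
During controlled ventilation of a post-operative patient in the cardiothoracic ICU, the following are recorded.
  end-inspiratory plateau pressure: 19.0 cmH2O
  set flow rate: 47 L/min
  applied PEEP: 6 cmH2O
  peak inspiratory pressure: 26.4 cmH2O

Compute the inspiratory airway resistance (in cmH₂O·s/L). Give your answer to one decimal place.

Flow: 47 L/min ÷ 60 = 0.7833 L/s.
Raw = (PIP − Pplat) / flow = (26.4 − 19.0) / 0.7833 = 7.4 / 0.7833 = 9.447 cmH2O·s/L.

9.4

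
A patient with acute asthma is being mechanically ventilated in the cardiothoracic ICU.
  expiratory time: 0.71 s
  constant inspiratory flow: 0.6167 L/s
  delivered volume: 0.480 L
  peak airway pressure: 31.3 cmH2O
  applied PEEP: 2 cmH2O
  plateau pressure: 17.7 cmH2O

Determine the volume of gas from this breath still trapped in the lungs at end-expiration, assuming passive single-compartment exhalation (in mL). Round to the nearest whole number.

R = (PIP − Pplat)/V̇ = (31.3 − 17.7) / 0.6167 = 13.6/0.6167 = 22.053 cmH2O·s/L.
C = Vt/(Pplat − PEEP) = 480.0 / (17.7 − 2) = 480.0/15.7 = 30.573 mL/cmH2O.
τ = R × C = 22.053 × 0.03057 L/cmH2O = 0.6742 s.
Fraction remaining = e^(−Te/τ) = e^(−0.71/0.6742) = 0.3489.
Trapped volume = 480.0 × 0.3489 = 167.47 mL.

167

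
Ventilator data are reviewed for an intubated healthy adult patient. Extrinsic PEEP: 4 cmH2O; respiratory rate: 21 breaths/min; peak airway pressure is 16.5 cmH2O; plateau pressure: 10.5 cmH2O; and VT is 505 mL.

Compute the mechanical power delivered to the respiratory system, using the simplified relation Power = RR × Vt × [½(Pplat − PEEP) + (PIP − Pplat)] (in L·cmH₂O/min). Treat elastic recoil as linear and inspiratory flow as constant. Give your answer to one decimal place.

98.1

Per-breath work = Vt × [½(Pplat−PEEP) + (PIP−Pplat)] = 0.505 × [0.5×6.5 + 6.0] = 0.505 × 9.25 = 4.671 L·cmH2O.
Power = 21 × 4.671 = 98.091 L·cmH2O/min.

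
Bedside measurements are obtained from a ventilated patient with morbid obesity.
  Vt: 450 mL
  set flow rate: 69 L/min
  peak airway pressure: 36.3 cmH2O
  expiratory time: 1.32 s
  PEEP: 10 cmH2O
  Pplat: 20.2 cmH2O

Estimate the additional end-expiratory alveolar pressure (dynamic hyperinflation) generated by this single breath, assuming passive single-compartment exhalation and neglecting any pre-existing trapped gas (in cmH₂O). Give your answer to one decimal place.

Flow: 69 L/min ÷ 60 = 1.15 L/s.
R = (PIP − Pplat)/V̇ = (36.3 − 20.2) / 1.15 = 16.1/1.15 = 14.0 cmH2O·s/L.
C = Vt/(Pplat − PEEP) = 450.0 / (20.2 − 10) = 450.0/10.2 = 44.118 mL/cmH2O.
τ = R × C = 14.0 × 0.04412 L/cmH2O = 0.6177 s.
Fraction remaining = e^(−Te/τ) = e^(−1.32/0.6177) = 0.118; trapped volume = 450.0 × 0.118 = 53.1 mL.
Additional alveolar pressure from trapping ≈ V_trapped / C = 53.1 / 44.118 = 1.204 cmH2O.

1.2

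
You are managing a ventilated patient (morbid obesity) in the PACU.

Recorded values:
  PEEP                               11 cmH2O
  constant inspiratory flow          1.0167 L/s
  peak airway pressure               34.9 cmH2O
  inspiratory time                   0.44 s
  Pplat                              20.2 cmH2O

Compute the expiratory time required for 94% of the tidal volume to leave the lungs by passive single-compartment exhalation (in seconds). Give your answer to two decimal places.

Vt = flow × Ti = 1.0167 L/s × 0.44 s × 1000 mL/L = 447.35 mL.
R = (PIP − Pplat)/V̇ = (34.9 − 20.2) / 1.0167 = 14.7/1.0167 = 14.459 cmH2O·s/L.
C = Vt/(Pplat − PEEP) = 447.35 / (20.2 − 11) = 447.35/9.2 = 48.625 mL/cmH2O.
τ = R × C = 14.459 × 0.04863 L/cmH2O = 0.7031 s.
t = −τ·ln(1 − 0.94) = −0.7031·ln(0.06) = 1.978 s.

1.98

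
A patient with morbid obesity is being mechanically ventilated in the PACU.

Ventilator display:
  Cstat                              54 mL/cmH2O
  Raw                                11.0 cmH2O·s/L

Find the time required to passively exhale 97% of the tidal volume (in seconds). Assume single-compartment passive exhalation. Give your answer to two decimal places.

τ = R × C = 11.0 × 54 mL/cmH2O = 11.0 × 0.054 L/cmH2O = 0.594 s.
Exhaled fraction f = 1 − e^(−t/τ) → t = −τ·ln(1 − f) = −0.594·ln(0.03) = 2.083 s.

2.08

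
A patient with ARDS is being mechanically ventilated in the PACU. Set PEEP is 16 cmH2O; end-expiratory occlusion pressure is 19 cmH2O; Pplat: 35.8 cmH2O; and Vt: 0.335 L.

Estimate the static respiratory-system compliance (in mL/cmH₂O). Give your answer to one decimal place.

19.9

End-expiratory occlusion gives total PEEP = 19 cmH2O (intrinsic PEEP = 19 − 16 = 3). Use total PEEP for the elastic gradient.
Cstat = Vt / (Pplat − PEEPtotal) = 335 / (35.8 − 19) = 335 / 16.8 = 19.94 mL/cmH2O.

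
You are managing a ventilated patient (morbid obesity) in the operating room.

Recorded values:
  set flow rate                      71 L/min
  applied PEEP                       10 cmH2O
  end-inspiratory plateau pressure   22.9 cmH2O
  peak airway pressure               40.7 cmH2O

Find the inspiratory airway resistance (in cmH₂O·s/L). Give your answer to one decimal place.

Flow: 71 L/min ÷ 60 = 1.1833 L/s.
Raw = (PIP − Pplat) / flow = (40.7 − 22.9) / 1.1833 = 17.8 / 1.1833 = 15.043 cmH2O·s/L.

15.0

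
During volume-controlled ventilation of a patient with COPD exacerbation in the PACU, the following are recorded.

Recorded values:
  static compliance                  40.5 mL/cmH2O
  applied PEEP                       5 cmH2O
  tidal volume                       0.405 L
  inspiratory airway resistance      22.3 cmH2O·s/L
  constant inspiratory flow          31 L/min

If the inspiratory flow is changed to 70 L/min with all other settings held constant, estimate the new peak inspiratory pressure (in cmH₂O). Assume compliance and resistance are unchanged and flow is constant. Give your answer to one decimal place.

Flow: 31 L/min ÷ 60 = 0.5167 L/s.
New flow: 70 L/min ÷ 60 = 1.1667 L/s.
PIP = Vt/C + R·V̇ + PEEP (constant-flow equation of motion).
Only the resistive term changes: ΔPIP = R × ΔV̇ = 22.3 × (1.1667 − 0.5167) = 22.3 × 0.65 = 14.495 cmH2O.
Original PIP = 405/40.5 + 22.3×0.5167 + 5 = 26.522 cmH2O; new PIP = 26.522 + (14.495) = 41.017 cmH2O.

41.0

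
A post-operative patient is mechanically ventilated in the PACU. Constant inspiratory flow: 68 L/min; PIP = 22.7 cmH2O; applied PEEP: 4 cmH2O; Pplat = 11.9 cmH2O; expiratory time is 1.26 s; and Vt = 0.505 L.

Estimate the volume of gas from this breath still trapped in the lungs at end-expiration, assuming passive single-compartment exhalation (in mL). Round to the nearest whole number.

64

Flow: 68 L/min ÷ 60 = 1.1333 L/s.
R = (PIP − Pplat)/V̇ = (22.7 − 11.9) / 1.1333 = 10.8/1.1333 = 9.53 cmH2O·s/L.
C = Vt/(Pplat − PEEP) = 505.0 / (11.9 − 4) = 505.0/7.9 = 63.924 mL/cmH2O.
τ = R × C = 9.53 × 0.06392 L/cmH2O = 0.6092 s.
Fraction remaining = e^(−Te/τ) = e^(−1.26/0.6092) = 0.1264.
Trapped volume = 505.0 × 0.1264 = 63.832 mL.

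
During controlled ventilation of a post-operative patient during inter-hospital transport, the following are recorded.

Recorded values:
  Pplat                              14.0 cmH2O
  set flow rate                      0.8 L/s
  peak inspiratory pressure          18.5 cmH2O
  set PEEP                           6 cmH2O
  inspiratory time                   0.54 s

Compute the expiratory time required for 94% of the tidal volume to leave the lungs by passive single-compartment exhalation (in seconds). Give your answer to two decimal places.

0.85

Vt = flow × Ti = 0.8 L/s × 0.54 s × 1000 mL/L = 432.0 mL.
R = (PIP − Pplat)/V̇ = (18.5 − 14.0) / 0.8 = 4.5/0.8 = 5.625 cmH2O·s/L.
C = Vt/(Pplat − PEEP) = 432.0 / (14.0 − 6) = 432.0/8.0 = 54.0 mL/cmH2O.
τ = R × C = 5.625 × 0.054 L/cmH2O = 0.3038 s.
t = −τ·ln(1 − 0.94) = −0.3038·ln(0.06) = 0.8547 s.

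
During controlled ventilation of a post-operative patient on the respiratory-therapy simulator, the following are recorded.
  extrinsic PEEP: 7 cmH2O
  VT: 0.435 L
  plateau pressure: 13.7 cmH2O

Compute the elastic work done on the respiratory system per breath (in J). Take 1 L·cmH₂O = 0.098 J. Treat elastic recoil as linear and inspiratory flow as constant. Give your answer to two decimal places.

0.14

Elastic work ≈ ½ × (Pplat − PEEP) × Vt = 0.5 × (13.7 − 7) × 0.435 L = 0.5 × 6.7 × 0.435 = 1.457 L·cmH2O.
× 0.098 J/(L·cmH2O) → 0.1428 J.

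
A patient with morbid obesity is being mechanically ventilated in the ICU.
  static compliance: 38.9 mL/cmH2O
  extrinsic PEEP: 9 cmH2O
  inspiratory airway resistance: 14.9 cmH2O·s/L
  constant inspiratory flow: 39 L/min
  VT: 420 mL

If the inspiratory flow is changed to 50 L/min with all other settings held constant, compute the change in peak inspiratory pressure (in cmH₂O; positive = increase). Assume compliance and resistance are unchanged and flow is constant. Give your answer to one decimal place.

2.7

Flow: 39 L/min ÷ 60 = 0.65 L/s.
New flow: 50 L/min ÷ 60 = 0.8333 L/s.
PIP = Vt/C + R·V̇ + PEEP (constant-flow equation of motion).
Only the resistive term changes: ΔPIP = R × ΔV̇ = 14.9 × (0.8333 − 0.65) = 14.9 × 0.1833 = 2.731 cmH2O.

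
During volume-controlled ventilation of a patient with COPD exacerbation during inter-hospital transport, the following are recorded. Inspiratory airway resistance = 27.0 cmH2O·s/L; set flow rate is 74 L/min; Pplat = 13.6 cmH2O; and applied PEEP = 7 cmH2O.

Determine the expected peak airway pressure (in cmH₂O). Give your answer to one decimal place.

46.9

Flow: 74 L/min ÷ 60 = 1.2333 L/s.
PIP = Pplat + Raw × flow = 13.6 + 27.0 × 1.2333 = 13.6 + 33.299 = 46.899 cmH2O.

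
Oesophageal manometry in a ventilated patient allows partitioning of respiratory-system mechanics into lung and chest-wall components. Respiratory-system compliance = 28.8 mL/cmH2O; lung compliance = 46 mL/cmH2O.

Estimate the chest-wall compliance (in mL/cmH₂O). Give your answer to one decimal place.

1/Ccw = 1/Crs − 1/CL.
1/Ccw = 1/28.8 − 1/46 = 0.01298.
Ccw = 77.042 mL/cmH2O.

77.0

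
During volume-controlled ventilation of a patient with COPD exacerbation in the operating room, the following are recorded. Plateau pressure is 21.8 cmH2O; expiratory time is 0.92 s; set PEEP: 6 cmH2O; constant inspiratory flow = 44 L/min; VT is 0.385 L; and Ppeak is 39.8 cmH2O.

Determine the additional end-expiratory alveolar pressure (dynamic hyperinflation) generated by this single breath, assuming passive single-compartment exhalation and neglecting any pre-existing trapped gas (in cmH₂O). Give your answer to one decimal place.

3.4

Flow: 44 L/min ÷ 60 = 0.7333 L/s.
R = (PIP − Pplat)/V̇ = (39.8 − 21.8) / 0.7333 = 18.0/0.7333 = 24.547 cmH2O·s/L.
C = Vt/(Pplat − PEEP) = 385.0 / (21.8 − 6) = 385.0/15.8 = 24.367 mL/cmH2O.
τ = R × C = 24.547 × 0.02437 L/cmH2O = 0.5982 s.
Fraction remaining = e^(−Te/τ) = e^(−0.92/0.5982) = 0.2148; trapped volume = 385.0 × 0.2148 = 82.698 mL.
Additional alveolar pressure from trapping ≈ V_trapped / C = 82.698 / 24.367 = 3.394 cmH2O.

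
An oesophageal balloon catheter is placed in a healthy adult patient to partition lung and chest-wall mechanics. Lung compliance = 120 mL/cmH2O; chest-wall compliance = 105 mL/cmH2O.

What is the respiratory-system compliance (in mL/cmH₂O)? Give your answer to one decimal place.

Lung and chest wall are elastances in series: 1/Crs = 1/CL + 1/Ccw.
1/Crs = 1/120 + 1/105 = 0.01786.
Crs = 55.991 mL/cmH2O.

56.0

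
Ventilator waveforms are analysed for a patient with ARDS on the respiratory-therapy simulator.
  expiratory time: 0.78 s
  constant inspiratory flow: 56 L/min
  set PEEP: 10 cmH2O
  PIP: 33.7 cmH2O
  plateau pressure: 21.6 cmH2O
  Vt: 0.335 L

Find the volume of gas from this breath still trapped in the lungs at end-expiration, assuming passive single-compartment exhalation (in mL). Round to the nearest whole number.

42

Flow: 56 L/min ÷ 60 = 0.9333 L/s.
R = (PIP − Pplat)/V̇ = (33.7 − 21.6) / 0.9333 = 12.1/0.9333 = 12.965 cmH2O·s/L.
C = Vt/(Pplat − PEEP) = 335.0 / (21.6 − 10) = 335.0/11.6 = 28.879 mL/cmH2O.
τ = R × C = 12.965 × 0.02888 L/cmH2O = 0.3744 s.
Fraction remaining = e^(−Te/τ) = e^(−0.78/0.3744) = 0.1245.
Trapped volume = 335.0 × 0.1245 = 41.708 mL.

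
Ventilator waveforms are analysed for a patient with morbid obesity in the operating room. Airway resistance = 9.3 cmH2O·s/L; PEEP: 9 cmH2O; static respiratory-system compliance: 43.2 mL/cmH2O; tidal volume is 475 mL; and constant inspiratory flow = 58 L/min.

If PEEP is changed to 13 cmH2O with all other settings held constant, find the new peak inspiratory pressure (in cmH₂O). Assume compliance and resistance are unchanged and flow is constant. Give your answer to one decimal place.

Flow: 58 L/min ÷ 60 = 0.9667 L/s.
PIP = Vt/C + R·V̇ + PEEP (constant-flow equation of motion).
Only the baseline term changes: ΔPIP = ΔPEEP = 13 − 9 = 4.0 cmH2O.
Original PIP = 475/43.2 + 9.3×0.9667 + 9 = 28.986 cmH2O; new PIP = 28.986 + (4.0) = 32.986 cmH2O.

33.0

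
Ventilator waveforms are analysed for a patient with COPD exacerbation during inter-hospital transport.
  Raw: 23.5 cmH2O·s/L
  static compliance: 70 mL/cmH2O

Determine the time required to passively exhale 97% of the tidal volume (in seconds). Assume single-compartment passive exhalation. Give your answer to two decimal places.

5.77

τ = R × C = 23.5 × 70 mL/cmH2O = 23.5 × 0.070 L/cmH2O = 1.645 s.
Exhaled fraction f = 1 − e^(−t/τ) → t = −τ·ln(1 − f) = −1.645·ln(0.03) = 5.768 s.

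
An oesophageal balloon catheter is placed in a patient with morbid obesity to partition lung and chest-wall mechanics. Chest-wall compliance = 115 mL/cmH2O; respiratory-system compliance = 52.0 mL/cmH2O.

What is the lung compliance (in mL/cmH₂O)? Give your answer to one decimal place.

94.9

1/CL = 1/Crs − 1/Ccw.
1/CL = 1/52.0 − 1/115 = 0.01054.
CL = 94.877 mL/cmH2O.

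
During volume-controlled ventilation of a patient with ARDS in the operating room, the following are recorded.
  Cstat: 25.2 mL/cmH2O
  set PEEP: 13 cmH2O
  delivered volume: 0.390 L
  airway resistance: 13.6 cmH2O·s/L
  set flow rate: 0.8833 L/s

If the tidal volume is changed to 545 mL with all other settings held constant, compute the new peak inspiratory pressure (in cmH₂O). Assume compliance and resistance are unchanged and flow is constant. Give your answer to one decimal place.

46.6

PIP = Vt/C + R·V̇ + PEEP (constant-flow equation of motion).
Only the elastic term changes: ΔPIP = ΔVt / C = (545 − 390) / 25.2 = 6.151 cmH2O.
Original PIP = 390/25.2 + 13.6×0.8833 + 13 = 40.489 cmH2O; new PIP = 40.489 + (6.151) = 46.64 cmH2O.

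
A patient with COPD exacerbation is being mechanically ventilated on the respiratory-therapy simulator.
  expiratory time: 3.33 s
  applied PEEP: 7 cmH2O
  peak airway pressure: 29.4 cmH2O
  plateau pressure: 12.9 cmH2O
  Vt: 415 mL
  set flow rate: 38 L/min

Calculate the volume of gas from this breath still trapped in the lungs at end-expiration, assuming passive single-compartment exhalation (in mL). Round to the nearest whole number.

Flow: 38 L/min ÷ 60 = 0.6333 L/s.
R = (PIP − Pplat)/V̇ = (29.4 − 12.9) / 0.6333 = 16.5/0.6333 = 26.054 cmH2O·s/L.
C = Vt/(Pplat − PEEP) = 415.0 / (12.9 − 7) = 415.0/5.9 = 70.339 mL/cmH2O.
τ = R × C = 26.054 × 0.07034 L/cmH2O = 1.833 s.
Fraction remaining = e^(−Te/τ) = e^(−3.33/1.833) = 0.1626.
Trapped volume = 415.0 × 0.1626 = 67.479 mL.

67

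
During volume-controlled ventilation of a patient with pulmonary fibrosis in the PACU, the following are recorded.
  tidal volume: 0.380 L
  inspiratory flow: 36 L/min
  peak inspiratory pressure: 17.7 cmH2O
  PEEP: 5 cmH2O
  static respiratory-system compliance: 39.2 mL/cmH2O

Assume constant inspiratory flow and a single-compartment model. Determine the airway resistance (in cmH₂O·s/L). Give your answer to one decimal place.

5.0

Flow: 36 L/min ÷ 60 = 0.6 L/s.
Equation of motion (constant flow): PIP = Vt/C + R·V̇ + PEEP.
R·V̇ = PIP − Vt/C − PEEP = 17.7 − 380/39.2 − 5 = 17.7 − 9.694 − 5 = 3.006 cmH2O.
R = 3.006 / 0.6 = 5.01 cmH2O·s/L.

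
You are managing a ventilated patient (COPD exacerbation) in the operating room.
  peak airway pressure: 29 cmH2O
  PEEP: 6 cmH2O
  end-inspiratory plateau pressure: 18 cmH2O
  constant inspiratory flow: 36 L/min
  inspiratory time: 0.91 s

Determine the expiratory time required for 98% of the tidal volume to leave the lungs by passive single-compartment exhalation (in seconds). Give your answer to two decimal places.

3.26

Flow: 36 L/min ÷ 60 = 0.6 L/s.
Vt = flow × Ti = 0.6 L/s × 0.91 s × 1000 mL/L = 546.0 mL.
R = (PIP − Pplat)/V̇ = (29 − 18) / 0.6 = 11.0/0.6 = 18.333 cmH2O·s/L.
C = Vt/(Pplat − PEEP) = 546.0 / (18 − 6) = 546.0/12.0 = 45.5 mL/cmH2O.
τ = R × C = 18.333 × 0.0455 L/cmH2O = 0.8342 s.
t = −τ·ln(1 − 0.98) = −0.8342·ln(0.02) = 3.263 s.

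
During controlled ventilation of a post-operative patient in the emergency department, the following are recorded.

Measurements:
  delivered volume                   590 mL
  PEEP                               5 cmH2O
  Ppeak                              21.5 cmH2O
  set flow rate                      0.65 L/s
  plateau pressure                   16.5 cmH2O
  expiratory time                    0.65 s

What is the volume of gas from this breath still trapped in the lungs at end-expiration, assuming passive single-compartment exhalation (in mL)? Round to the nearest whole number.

114

R = (PIP − Pplat)/V̇ = (21.5 − 16.5) / 0.65 = 5.0/0.65 = 7.692 cmH2O·s/L.
C = Vt/(Pplat − PEEP) = 590.0 / (16.5 − 5) = 590.0/11.5 = 51.304 mL/cmH2O.
τ = R × C = 7.692 × 0.0513 L/cmH2O = 0.3946 s.
Fraction remaining = e^(−Te/τ) = e^(−0.65/0.3946) = 0.1926.
Trapped volume = 590.0 × 0.1926 = 113.63 mL.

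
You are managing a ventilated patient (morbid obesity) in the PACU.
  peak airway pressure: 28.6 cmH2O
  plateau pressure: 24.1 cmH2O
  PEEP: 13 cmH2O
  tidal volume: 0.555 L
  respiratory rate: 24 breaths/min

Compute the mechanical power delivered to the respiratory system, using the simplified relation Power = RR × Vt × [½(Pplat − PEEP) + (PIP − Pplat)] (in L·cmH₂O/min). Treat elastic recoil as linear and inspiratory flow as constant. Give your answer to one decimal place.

133.9

Per-breath work = Vt × [½(Pplat−PEEP) + (PIP−Pplat)] = 0.555 × [0.5×11.1 + 4.5] = 0.555 × 10.05 = 5.578 L·cmH2O.
Power = 24 × 5.578 = 133.87 L·cmH2O/min.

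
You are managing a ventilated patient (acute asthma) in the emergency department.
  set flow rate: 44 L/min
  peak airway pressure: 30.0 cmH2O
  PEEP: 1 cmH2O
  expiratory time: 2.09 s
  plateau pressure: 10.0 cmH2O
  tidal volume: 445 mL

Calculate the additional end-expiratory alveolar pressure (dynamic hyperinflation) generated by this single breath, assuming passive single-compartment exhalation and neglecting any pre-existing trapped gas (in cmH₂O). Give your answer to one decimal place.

1.9

Flow: 44 L/min ÷ 60 = 0.7333 L/s.
R = (PIP − Pplat)/V̇ = (30.0 − 10.0) / 0.7333 = 20.0/0.7333 = 27.274 cmH2O·s/L.
C = Vt/(Pplat − PEEP) = 445.0 / (10.0 − 1) = 445.0/9.0 = 49.444 mL/cmH2O.
τ = R × C = 27.274 × 0.04944 L/cmH2O = 1.348 s.
Fraction remaining = e^(−Te/τ) = e^(−2.09/1.348) = 0.2122; trapped volume = 445.0 × 0.2122 = 94.429 mL.
Additional alveolar pressure from trapping ≈ V_trapped / C = 94.429 / 49.444 = 1.91 cmH2O.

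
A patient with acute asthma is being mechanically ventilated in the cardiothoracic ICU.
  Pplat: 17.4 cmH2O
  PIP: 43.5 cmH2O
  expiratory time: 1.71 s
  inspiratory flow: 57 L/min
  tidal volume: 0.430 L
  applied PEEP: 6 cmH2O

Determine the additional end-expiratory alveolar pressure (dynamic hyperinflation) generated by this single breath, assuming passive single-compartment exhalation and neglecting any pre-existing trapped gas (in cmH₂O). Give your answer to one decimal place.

2.2

Flow: 57 L/min ÷ 60 = 0.95 L/s.
R = (PIP − Pplat)/V̇ = (43.5 − 17.4) / 0.95 = 26.1/0.95 = 27.474 cmH2O·s/L.
C = Vt/(Pplat − PEEP) = 430.0 / (17.4 − 6) = 430.0/11.4 = 37.719 mL/cmH2O.
τ = R × C = 27.474 × 0.03772 L/cmH2O = 1.036 s.
Fraction remaining = e^(−Te/τ) = e^(−1.71/1.036) = 0.1919; trapped volume = 430.0 × 0.1919 = 82.517 mL.
Additional alveolar pressure from trapping ≈ V_trapped / C = 82.517 / 37.719 = 2.188 cmH2O.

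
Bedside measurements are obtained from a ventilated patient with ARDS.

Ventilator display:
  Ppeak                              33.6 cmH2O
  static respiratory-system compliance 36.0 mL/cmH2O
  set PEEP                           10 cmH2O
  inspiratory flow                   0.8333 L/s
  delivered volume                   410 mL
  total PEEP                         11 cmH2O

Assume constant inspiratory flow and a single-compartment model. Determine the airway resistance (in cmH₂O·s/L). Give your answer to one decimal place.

Total PEEP = 11 cmH2O (set 10 + intrinsic 1); this is the baseline alveolar pressure.
Equation of motion (constant flow): PIP = Vt/C + R·V̇ + PEEP.
R·V̇ = PIP − Vt/C − PEEP = 33.6 − 410/36.0 − 11 = 33.6 − 11.389 − 11 = 11.211 cmH2O.
R = 11.211 / 0.8333 = 13.454 cmH2O·s/L.

13.5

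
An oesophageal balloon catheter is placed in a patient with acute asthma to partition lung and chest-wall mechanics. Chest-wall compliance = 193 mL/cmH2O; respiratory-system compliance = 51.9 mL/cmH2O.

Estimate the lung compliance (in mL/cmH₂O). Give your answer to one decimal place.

1/CL = 1/Crs − 1/Ccw.
1/CL = 1/51.9 − 1/193 = 0.01409.
CL = 70.972 mL/cmH2O.

71.0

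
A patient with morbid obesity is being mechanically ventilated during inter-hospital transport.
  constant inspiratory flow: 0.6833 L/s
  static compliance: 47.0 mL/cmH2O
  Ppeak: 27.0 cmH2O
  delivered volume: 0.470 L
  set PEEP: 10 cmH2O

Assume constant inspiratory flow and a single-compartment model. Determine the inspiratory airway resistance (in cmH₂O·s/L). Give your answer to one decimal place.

10.2

Equation of motion (constant flow): PIP = Vt/C + R·V̇ + PEEP.
R·V̇ = PIP − Vt/C − PEEP = 27.0 − 470/47.0 − 10 = 27.0 − 10.0 − 10 = 7.0 cmH2O.
R = 7.0 / 0.6833 = 10.244 cmH2O·s/L.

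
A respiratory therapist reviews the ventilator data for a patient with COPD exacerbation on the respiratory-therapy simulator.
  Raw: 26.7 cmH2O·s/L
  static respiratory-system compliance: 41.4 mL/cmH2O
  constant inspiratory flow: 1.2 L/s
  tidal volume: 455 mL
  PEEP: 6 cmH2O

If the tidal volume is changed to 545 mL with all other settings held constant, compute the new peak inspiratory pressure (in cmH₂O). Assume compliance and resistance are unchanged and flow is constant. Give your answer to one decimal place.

51.2

PIP = Vt/C + R·V̇ + PEEP (constant-flow equation of motion).
Only the elastic term changes: ΔPIP = ΔVt / C = (545 − 455) / 41.4 = 2.174 cmH2O.
Original PIP = 455/41.4 + 26.7×1.2 + 6 = 49.03 cmH2O; new PIP = 49.03 + (2.174) = 51.204 cmH2O.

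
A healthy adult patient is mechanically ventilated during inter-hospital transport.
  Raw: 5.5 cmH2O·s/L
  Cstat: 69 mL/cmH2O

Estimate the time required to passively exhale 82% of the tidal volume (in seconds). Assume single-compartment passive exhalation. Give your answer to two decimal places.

τ = R × C = 5.5 × 69 mL/cmH2O = 5.5 × 0.069 L/cmH2O = 0.3795 s.
Exhaled fraction f = 1 − e^(−t/τ) → t = −τ·ln(1 − f) = −0.3795·ln(0.18) = 0.6508 s.

0.65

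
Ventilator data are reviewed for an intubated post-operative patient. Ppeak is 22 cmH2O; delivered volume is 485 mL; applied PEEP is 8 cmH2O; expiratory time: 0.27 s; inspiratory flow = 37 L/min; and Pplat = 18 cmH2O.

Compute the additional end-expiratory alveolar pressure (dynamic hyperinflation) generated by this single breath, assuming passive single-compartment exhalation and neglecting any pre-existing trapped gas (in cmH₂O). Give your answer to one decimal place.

Flow: 37 L/min ÷ 60 = 0.6167 L/s.
R = (PIP − Pplat)/V̇ = (22 − 18) / 0.6167 = 4.0/0.6167 = 6.486 cmH2O·s/L.
C = Vt/(Pplat − PEEP) = 485.0 / (18 − 8) = 485.0/10.0 = 48.5 mL/cmH2O.
τ = R × C = 6.486 × 0.0485 L/cmH2O = 0.3146 s.
Fraction remaining = e^(−Te/τ) = e^(−0.27/0.3146) = 0.4239; trapped volume = 485.0 × 0.4239 = 205.59 mL.
Additional alveolar pressure from trapping ≈ V_trapped / C = 205.59 / 48.5 = 4.239 cmH2O.

4.2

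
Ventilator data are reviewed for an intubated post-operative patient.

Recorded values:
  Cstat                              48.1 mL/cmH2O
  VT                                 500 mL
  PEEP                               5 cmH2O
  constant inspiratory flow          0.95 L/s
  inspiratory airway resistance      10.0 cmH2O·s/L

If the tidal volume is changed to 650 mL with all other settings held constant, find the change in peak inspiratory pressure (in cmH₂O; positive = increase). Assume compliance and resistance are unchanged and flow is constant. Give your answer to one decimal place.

3.1

PIP = Vt/C + R·V̇ + PEEP (constant-flow equation of motion).
Only the elastic term changes: ΔPIP = ΔVt / C = (650 − 500) / 48.1 = 3.119 cmH2O.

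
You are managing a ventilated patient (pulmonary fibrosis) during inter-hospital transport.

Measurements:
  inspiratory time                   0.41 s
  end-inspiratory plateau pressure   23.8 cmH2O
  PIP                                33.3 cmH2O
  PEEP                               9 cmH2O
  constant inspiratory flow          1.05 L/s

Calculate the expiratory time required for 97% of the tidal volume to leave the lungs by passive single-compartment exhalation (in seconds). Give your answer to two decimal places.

0.92

Vt = flow × Ti = 1.05 L/s × 0.41 s × 1000 mL/L = 430.5 mL.
R = (PIP − Pplat)/V̇ = (33.3 − 23.8) / 1.05 = 9.5/1.05 = 9.048 cmH2O·s/L.
C = Vt/(Pplat − PEEP) = 430.5 / (23.8 − 9) = 430.5/14.8 = 29.088 mL/cmH2O.
τ = R × C = 9.048 × 0.02909 L/cmH2O = 0.2632 s.
t = −τ·ln(1 − 0.97) = −0.2632·ln(0.03) = 0.9229 s.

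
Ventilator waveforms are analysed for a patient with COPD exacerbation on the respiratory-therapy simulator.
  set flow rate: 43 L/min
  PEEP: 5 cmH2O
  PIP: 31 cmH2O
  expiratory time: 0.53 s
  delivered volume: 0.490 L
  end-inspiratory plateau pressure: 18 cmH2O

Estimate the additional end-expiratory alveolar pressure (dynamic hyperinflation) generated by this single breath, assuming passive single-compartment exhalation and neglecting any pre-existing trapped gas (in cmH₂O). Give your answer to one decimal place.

6.0

Flow: 43 L/min ÷ 60 = 0.7167 L/s.
R = (PIP − Pplat)/V̇ = (31 − 18) / 0.7167 = 13.0/0.7167 = 18.139 cmH2O·s/L.
C = Vt/(Pplat − PEEP) = 490.0 / (18 − 5) = 490.0/13.0 = 37.692 mL/cmH2O.
τ = R × C = 18.139 × 0.03769 L/cmH2O = 0.6837 s.
Fraction remaining = e^(−Te/τ) = e^(−0.53/0.6837) = 0.4606; trapped volume = 490.0 × 0.4606 = 225.69 mL.
Additional alveolar pressure from trapping ≈ V_trapped / C = 225.69 / 37.692 = 5.988 cmH2O.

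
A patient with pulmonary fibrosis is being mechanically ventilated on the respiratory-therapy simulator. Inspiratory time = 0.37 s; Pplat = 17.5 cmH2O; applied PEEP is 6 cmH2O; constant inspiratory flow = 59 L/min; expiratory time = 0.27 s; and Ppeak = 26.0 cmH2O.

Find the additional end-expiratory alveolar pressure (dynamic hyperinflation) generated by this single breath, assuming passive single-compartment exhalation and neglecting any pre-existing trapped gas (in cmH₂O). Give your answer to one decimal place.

4.3

Flow: 59 L/min ÷ 60 = 0.9833 L/s.
Vt = flow × Ti = 0.9833 L/s × 0.37 s × 1000 mL/L = 363.82 mL.
R = (PIP − Pplat)/V̇ = (26.0 − 17.5) / 0.9833 = 8.5/0.9833 = 8.644 cmH2O·s/L.
C = Vt/(Pplat − PEEP) = 363.82 / (17.5 − 6) = 363.82/11.5 = 31.637 mL/cmH2O.
τ = R × C = 8.644 × 0.03164 L/cmH2O = 0.2735 s.
Fraction remaining = e^(−Te/τ) = e^(−0.27/0.2735) = 0.3726; trapped volume = 363.82 × 0.3726 = 135.56 mL.
Additional alveolar pressure from trapping ≈ V_trapped / C = 135.56 / 31.637 = 4.285 cmH2O.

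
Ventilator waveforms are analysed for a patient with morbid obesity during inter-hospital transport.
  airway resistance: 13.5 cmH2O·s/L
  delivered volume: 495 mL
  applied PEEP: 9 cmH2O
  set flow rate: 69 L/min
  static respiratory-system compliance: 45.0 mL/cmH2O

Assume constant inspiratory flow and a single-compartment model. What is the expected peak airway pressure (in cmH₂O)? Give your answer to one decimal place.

35.5

Flow: 69 L/min ÷ 60 = 1.15 L/s.
Equation of motion (constant flow): PIP = Vt/C + R·V̇ + PEEP.
PIP = 495/45.0 + 13.5×1.15 + 9 = 11.0 + 15.525 + 9 = 35.525 cmH2O.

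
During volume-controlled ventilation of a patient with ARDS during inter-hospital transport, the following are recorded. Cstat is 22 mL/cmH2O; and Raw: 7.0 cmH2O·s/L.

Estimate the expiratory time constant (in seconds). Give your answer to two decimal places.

τ = R × C = 7.0 × 22 mL/cmH2O = 7.0 × 0.022 L/cmH2O = 0.154 s.

0.15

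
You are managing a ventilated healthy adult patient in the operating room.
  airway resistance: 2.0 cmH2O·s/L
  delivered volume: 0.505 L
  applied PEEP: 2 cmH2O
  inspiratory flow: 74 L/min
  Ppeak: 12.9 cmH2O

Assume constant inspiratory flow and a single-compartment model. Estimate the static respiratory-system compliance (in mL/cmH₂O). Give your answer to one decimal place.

59.9

Flow: 74 L/min ÷ 60 = 1.2333 L/s.
Equation of motion (constant flow): PIP = Vt/C + R·V̇ + PEEP.
Vt/C = PIP − R·V̇ − PEEP = 12.9 − 2.0×1.2333 − 2 = 12.9 − 2.467 − 2 = 8.433 cmH2O.
C = Vt / 8.433 = 505 / 8.433 = 59.884 mL/cmH2O.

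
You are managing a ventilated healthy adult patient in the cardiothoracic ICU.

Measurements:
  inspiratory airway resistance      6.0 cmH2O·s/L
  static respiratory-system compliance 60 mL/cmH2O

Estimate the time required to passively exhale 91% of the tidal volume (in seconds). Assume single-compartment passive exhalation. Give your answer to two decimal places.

τ = R × C = 6.0 × 60 mL/cmH2O = 6.0 × 0.060 L/cmH2O = 0.36 s.
Exhaled fraction f = 1 − e^(−t/τ) → t = −τ·ln(1 − f) = −0.36·ln(0.09) = 0.8669 s.

0.87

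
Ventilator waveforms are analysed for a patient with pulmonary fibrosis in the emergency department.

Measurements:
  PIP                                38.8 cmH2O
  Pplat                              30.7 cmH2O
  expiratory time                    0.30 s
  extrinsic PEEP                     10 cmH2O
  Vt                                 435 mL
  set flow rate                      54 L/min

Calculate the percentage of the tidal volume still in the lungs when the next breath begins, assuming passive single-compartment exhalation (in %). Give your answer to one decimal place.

Flow: 54 L/min ÷ 60 = 0.9 L/s.
R = (PIP − Pplat)/V̇ = (38.8 − 30.7) / 0.9 = 8.1/0.9 = 9.0 cmH2O·s/L.
C = Vt/(Pplat − PEEP) = 435.0 / (30.7 − 10) = 435.0/20.7 = 21.014 mL/cmH2O.
τ = R × C = 9.0 × 0.02101 L/cmH2O = 0.1891 s.
Fraction remaining at end-expiration = e^(−Te/τ) = e^(−0.30/0.1891) = 0.2046 → 20.46%.

20.5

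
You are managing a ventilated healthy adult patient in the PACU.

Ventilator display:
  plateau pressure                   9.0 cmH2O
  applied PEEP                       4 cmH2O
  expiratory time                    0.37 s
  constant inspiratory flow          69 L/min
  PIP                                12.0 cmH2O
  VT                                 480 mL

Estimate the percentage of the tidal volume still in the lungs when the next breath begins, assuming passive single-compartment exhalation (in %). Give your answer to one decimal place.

22.8

Flow: 69 L/min ÷ 60 = 1.15 L/s.
R = (PIP − Pplat)/V̇ = (12.0 − 9.0) / 1.15 = 3.0/1.15 = 2.609 cmH2O·s/L.
C = Vt/(Pplat − PEEP) = 480.0 / (9.0 − 4) = 480.0/5.0 = 96.0 mL/cmH2O.
τ = R × C = 2.609 × 0.096 L/cmH2O = 0.2505 s.
Fraction remaining at end-expiration = e^(−Te/τ) = e^(−0.37/0.2505) = 0.2283 → 22.83%.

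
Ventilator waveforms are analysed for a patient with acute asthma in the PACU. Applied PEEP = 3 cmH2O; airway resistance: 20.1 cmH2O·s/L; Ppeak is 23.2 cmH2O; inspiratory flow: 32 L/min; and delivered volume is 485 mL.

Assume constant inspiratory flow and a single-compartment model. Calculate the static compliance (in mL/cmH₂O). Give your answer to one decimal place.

Flow: 32 L/min ÷ 60 = 0.5333 L/s.
Equation of motion (constant flow): PIP = Vt/C + R·V̇ + PEEP.
Vt/C = PIP − R·V̇ − PEEP = 23.2 − 20.1×0.5333 − 3 = 23.2 − 10.719 − 3 = 9.481 cmH2O.
C = Vt / 9.481 = 485 / 9.481 = 51.155 mL/cmH2O.

51.2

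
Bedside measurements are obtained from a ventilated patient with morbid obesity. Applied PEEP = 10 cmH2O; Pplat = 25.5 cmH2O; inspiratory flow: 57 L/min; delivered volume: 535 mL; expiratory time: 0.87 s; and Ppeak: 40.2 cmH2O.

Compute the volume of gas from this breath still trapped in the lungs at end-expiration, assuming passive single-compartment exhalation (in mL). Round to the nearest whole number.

Flow: 57 L/min ÷ 60 = 0.95 L/s.
R = (PIP − Pplat)/V̇ = (40.2 − 25.5) / 0.95 = 14.7/0.95 = 15.474 cmH2O·s/L.
C = Vt/(Pplat − PEEP) = 535.0 / (25.5 − 10) = 535.0/15.5 = 34.516 mL/cmH2O.
τ = R × C = 15.474 × 0.03452 L/cmH2O = 0.5342 s.
Fraction remaining = e^(−Te/τ) = e^(−0.87/0.5342) = 0.1962.
Trapped volume = 535.0 × 0.1962 = 104.97 mL.

105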